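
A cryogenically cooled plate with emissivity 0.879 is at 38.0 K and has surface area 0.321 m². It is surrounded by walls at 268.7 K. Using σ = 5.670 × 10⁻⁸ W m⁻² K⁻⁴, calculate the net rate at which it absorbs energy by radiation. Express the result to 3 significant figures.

Area A = 0.321 m².
Net radiated power P_net = εσA(T⁴ − T₀⁴) = 0.879×5.670×10⁻⁸×0.321×(38.0⁴ − 268.7⁴).
T⁴ − T₀⁴ = 2.08514×10⁶ − 5.21280×10⁹ = -5.21071×10⁹ K⁴, so P_net = -83.4 W — negative, meaning a net gain of 83.4 W.

Net gain ≈ 83.4 W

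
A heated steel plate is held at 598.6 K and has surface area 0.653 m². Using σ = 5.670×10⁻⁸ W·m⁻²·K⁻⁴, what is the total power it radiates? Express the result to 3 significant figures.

P ≈ 4.75×10³ W

Area A = 0.653 m².
P = σAT⁴ = 5.670×10⁻⁸ × 0.653 × (598.6)⁴ = 4.75×10³ W.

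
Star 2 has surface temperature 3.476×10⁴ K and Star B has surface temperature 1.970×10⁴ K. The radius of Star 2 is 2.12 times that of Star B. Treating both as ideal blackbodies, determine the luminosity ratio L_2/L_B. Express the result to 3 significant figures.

L_2/L_B ≈ 43.6

L ∝ R²T⁴, so L_2/L_B = (R_2/R_B)²(T_2/T_B)⁴ = (2.12)² × (3.476×10⁴/1.970×10⁴)⁴ = 4.4944 × 9.69291 = 43.6.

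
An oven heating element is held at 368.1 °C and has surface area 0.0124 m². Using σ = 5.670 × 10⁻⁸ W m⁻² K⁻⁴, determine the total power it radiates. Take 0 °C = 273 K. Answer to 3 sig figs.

P ≈ 119 W

T = 368.1 °C + 273 = 641.1 K.
Area A = 0.0124 m².
P = σAT⁴ = 5.670×10⁻⁸ × 0.0124 × (641.1)⁴ = 119 W.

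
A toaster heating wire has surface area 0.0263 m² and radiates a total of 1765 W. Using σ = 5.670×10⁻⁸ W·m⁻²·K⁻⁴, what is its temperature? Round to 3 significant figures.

Area A = 0.0263 m².
P = σAT⁴ ⇒ T = (P/(σA))^(1/4) = (1765/(5.670×10⁻⁸×0.0263))^(1/4) = 1.04×10³ K.

T ≈ 1.04×10³ K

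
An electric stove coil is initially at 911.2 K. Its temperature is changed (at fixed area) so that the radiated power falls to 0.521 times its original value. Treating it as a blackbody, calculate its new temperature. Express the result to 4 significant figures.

P ∝ T⁴, so T₂/T₁ = (P₂/P₁)^(1/4) = (0.521)^(1/4) = 0.849590.
T₂ = 911.2 × 0.849590 = 774.1 K.

T₂ ≈ 774.1 K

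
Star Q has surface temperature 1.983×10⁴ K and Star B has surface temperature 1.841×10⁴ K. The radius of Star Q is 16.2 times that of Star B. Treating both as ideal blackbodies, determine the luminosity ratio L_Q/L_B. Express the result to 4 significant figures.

L ∝ R²T⁴, so L_Q/L_B = (R_Q/R_B)²(T_Q/T_B)⁴ = (16.2)² × (1.983×10⁴/1.841×10⁴)⁴ = 262.44 × 1.34609 = 353.3.

L_Q/L_B ≈ 353.3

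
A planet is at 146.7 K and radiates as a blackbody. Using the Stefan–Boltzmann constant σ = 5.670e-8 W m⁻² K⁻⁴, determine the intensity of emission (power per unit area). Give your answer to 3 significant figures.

I ≈ 26.3 W/m²

Stefan–Boltzmann: I = σT⁴ = 5.670×10⁻⁸ × (146.7)⁴ = 26.3 W/m².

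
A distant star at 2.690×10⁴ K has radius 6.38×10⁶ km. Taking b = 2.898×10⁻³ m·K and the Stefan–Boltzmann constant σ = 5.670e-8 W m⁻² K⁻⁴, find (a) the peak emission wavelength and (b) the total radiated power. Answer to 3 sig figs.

(a) λ_max = b/T = 2.898×10⁻³/2.690×10⁴ = 1.077×10⁻⁷ m = 108 nm.
Surface area A = 4πR² = 4π(6.38×10⁹ m)² = 5.11507×10²⁰ m².
(b) P = σAT⁴ = 5.670×10⁻⁸×5.11507×10²⁰×(2.690×10⁴)⁴ = 1.52×10³¹ W.

λ_max ≈ 108 nm; P ≈ 1.52×10³¹ W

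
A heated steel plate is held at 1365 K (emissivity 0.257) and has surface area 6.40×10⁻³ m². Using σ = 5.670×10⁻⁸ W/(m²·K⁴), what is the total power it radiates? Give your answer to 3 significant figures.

Area A = 6.40×10⁻³ m².
P = εσAT⁴ = 0.257 × 5.670×10⁻⁸ × 6.40×10⁻³ × (1365)⁴ = 324 W.

P ≈ 324 W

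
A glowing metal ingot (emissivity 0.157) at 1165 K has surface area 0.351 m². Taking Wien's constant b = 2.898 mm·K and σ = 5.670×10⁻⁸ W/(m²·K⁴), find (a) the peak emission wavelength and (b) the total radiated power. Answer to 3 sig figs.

(a) λ_max = b/T = 2.898×10⁻³/1165 = 2.488×10⁻⁶ m = 2.49×10³ nm.
Area A = 0.351 m².
(b) P = εσAT⁴ = 0.157×5.670×10⁻⁸×0.351×(1165)⁴ = 5.76×10³ W.

λ_max ≈ 2.49×10³ nm; P ≈ 5.76×10³ W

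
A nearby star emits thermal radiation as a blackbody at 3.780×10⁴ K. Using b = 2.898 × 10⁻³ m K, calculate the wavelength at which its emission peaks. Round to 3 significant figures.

Wien's displacement law: λ_max = b/T = (2.898×10⁻³ m·K)/(3.780×10⁴ K) = 7.667×10⁻⁸ m.
That is 76.7 nm, in the ultraviolet range.

λ_max ≈ 76.7 nm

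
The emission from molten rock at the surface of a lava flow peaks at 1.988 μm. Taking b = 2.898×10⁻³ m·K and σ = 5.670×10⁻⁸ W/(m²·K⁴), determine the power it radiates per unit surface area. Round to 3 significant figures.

Wien's law: T = b/λ_max = 2.898×10⁻³/1.988×10⁻⁶ = 1457.75 K.
Then I = σT⁴ = 5.670×10⁻⁸×(1457.75)⁴ = 2.56×10⁵ W/m².

I ≈ 2.56×10⁵ W/m²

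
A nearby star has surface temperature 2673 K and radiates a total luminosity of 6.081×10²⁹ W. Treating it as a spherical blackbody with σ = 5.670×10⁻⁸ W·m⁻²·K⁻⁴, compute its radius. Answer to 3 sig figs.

R ≈ 1.29×10¹¹ m

L = 4πR²σT⁴ ⇒ R = √(L/(4πσT⁴)).
σT⁴ = 2.89454×10⁶ W/m², so R = √(6.081×10²⁹/(4π×2.89454×10⁶)) = 1.29×10¹¹ m.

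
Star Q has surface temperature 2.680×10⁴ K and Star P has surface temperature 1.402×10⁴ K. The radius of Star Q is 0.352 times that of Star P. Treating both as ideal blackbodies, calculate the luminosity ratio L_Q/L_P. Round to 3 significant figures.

L_Q/L_P ≈ 1.65

L ∝ R²T⁴, so L_Q/L_P = (R_Q/R_P)²(T_Q/T_P)⁴ = (0.352)² × (2.680×10⁴/1.402×10⁴)⁴ = 0.123904 × 13.3520 = 1.65.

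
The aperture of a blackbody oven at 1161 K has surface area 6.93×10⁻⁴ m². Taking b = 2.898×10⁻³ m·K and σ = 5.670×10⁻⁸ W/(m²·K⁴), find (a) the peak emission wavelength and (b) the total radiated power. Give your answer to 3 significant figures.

λ_max ≈ 2.50 μm; P ≈ 71.4 W

(a) λ_max = b/T = 2.898×10⁻³/1161 = 2.496×10⁻⁶ m = 2.50 μm.
Area A = 6.93×10⁻⁴ m².
(b) P = σAT⁴ = 5.670×10⁻⁸×6.93×10⁻⁴×(1161)⁴ = 71.4 W.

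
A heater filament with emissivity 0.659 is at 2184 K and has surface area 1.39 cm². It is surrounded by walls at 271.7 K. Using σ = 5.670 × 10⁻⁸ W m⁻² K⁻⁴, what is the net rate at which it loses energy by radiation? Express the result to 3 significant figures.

Area A = 1.39 cm² = 1.39×10⁻⁴ m².
Net radiated power P_net = εσA(T⁴ − T₀⁴) = 0.659×5.670×10⁻⁸×1.39×10⁻⁴×(2184⁴ − 271.7⁴).
T⁴ − T₀⁴ = 2.27515×10¹³ − 5.44952×10⁹ = 2.27461×10¹³ K⁴, so P_net = 118 W.

Net loss ≈ 118 W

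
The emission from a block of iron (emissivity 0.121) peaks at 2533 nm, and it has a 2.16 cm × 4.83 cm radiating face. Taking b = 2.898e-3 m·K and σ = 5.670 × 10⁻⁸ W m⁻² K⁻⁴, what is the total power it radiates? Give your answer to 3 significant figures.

Wien's law: T = b/λ_max = 2.898×10⁻³/2.533×10⁻⁶ = 1144.10 K.
Area A = 0.0216 × 0.0483 = 1.04328×10⁻³ m².
Then P = εσAT⁴ = 0.121×5.670×10⁻⁸×1.04328×10⁻³×(1144.10)⁴ = 12.3 W.

P ≈ 12.3 W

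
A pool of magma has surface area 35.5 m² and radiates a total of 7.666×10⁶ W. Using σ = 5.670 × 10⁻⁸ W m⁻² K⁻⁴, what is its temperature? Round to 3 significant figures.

Area A = 35.5 m².
P = σAT⁴ ⇒ T = (P/(σA))^(1/4) = (7.666×10⁶/(5.670×10⁻⁸×35.5))^(1/4) = 1.40×10³ K.

T ≈ 1.40×10³ K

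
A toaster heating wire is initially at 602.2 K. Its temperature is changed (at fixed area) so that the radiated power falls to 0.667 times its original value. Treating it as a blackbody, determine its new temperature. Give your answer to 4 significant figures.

P ∝ T⁴, so T₂/T₁ = (P₂/P₁)^(1/4) = (0.667)^(1/4) = 0.903715.
T₂ = 602.2 × 0.903715 = 544.2 K.

T₂ ≈ 544.2 K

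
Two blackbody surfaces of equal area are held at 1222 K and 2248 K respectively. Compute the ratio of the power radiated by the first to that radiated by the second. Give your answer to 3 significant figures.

P₁/P₂ ≈ 0.0873

With equal areas, P₁/P₂ = (T₁/T₂)⁴ = (1222/2248)⁴ = 0.0873.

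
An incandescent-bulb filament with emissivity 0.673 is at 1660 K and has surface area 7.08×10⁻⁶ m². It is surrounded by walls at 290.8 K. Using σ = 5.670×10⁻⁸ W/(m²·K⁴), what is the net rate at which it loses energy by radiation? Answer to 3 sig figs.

Net loss ≈ 2.05 W

Area A = 7.08×10⁻⁶ m².
Net radiated power P_net = εσA(T⁴ − T₀⁴) = 0.673×5.670×10⁻⁸×7.08×10⁻⁶×(1660⁴ − 290.8⁴).
T⁴ − T₀⁴ = 7.59333×10¹² − 7.15118×10⁹ = 7.58618×10¹² K⁴, so P_net = 2.05 W.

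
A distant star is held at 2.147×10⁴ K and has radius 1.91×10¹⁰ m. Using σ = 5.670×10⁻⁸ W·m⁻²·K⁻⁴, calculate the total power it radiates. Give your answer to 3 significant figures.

Surface area A = 4πR² = 4π(1.91×10¹⁰ m)² = 4.58434×10²¹ m².
P = σAT⁴ = 5.670×10⁻⁸ × 4.58434×10²¹ × (2.147×10⁴)⁴ = 5.52×10³¹ W.

P ≈ 5.52×10³¹ W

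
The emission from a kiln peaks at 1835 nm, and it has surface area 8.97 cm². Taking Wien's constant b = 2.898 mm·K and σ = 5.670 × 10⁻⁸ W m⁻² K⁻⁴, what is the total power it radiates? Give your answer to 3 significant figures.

P ≈ 316 W

Wien's law: T = b/λ_max = 2.898×10⁻³/1.835×10⁻⁶ = 1579.29 K.
Area A = 8.97 cm² = 8.97×10⁻⁴ m².
Then P = σAT⁴ = 5.670×10⁻⁸×8.97×10⁻⁴×(1579.29)⁴ = 316 W.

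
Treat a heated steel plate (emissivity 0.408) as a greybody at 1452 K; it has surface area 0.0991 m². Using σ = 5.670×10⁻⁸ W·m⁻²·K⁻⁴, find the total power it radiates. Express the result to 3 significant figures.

Area A = 0.0991 m².
P = εσAT⁴ = 0.408 × 5.670×10⁻⁸ × 0.0991 × (1452)⁴ = 1.02×10⁴ W.

P ≈ 1.02×10⁴ W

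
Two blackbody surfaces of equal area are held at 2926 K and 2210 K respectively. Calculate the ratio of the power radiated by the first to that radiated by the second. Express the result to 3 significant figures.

P₁/P₂ ≈ 3.07

With equal areas, P₁/P₂ = (T₁/T₂)⁴ = (2926/2210)⁴ = 3.07.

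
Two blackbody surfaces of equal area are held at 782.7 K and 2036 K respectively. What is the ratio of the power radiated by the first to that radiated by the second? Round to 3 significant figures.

P₁/P₂ ≈ 0.0218

With equal areas, P₁/P₂ = (T₁/T₂)⁴ = (782.7/2036)⁴ = 0.0218.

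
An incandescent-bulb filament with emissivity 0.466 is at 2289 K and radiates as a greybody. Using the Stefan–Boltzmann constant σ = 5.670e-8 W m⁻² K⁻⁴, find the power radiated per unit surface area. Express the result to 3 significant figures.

I ≈ 7.25×10⁵ W/m²

Stefan–Boltzmann: I = εσT⁴ = 0.466 × 5.670×10⁻⁸ × (2289)⁴ = 7.25×10⁵ W/m².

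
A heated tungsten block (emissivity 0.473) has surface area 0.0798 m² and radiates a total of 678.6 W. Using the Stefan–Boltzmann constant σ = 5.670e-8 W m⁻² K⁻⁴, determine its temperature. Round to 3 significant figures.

T ≈ 750 K

Area A = 0.0798 m².
P = εσAT⁴ ⇒ T = (P/(εσA))^(1/4) = (678.6/(0.473×5.670×10⁻⁸×0.0798))^(1/4) = 750 K.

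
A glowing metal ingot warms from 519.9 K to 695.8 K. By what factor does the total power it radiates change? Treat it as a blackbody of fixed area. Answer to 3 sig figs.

P₂/P₁ ≈ 3.21

P ∝ T⁴, so P₂/P₁ = (T₂/T₁)⁴ = (695.8/519.9)⁴ = (1.33833)⁴ = 3.21.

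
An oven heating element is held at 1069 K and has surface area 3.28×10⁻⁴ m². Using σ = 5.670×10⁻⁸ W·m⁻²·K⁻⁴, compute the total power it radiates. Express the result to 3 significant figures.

P ≈ 24.3 W

Area A = 3.28×10⁻⁴ m².
P = σAT⁴ = 5.670×10⁻⁸ × 3.28×10⁻⁴ × (1069)⁴ = 24.3 W.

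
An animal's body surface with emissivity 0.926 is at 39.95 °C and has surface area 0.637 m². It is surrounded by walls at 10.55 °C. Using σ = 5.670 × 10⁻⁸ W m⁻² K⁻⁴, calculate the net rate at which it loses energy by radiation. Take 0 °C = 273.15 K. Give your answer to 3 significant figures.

Net loss ≈ 105 W

T = 39.95 °C + 273.15 = 313.10 K.
Surroundings: T = 10.55 °C + 273.15 = 283.70 K.
Area A = 0.637 m².
Net radiated power P_net = εσA(T⁴ − T₀⁴) = 0.926×5.670×10⁻⁸×0.637×(313.10⁴ − 283.70⁴).
T⁴ − T₀⁴ = 9.61020×10⁹ − 6.47795×10⁹ = 3.13225×10⁹ K⁴, so P_net = 105 W.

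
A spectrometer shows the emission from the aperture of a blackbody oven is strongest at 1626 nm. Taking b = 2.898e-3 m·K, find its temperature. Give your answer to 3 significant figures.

Wien's law gives T = b/λ_max = (2.898×10⁻³ m·K)/(1.626×10⁻⁶ m) = 1.78×10³ K.

T ≈ 1.78×10³ K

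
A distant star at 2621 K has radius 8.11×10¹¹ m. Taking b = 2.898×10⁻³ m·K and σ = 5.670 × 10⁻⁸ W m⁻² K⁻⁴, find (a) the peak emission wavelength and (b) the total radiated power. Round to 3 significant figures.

(a) λ_max = b/T = 2.898×10⁻³/2621 = 1.106×10⁻⁶ m = 1.11×10³ nm.
Surface area A = 4πR² = 4π(8.11×10¹¹ m)² = 8.26517×10²⁴ m².
(b) P = σAT⁴ = 5.670×10⁻⁸×8.26517×10²⁴×(2621)⁴ = 2.21×10³¹ W.

λ_max ≈ 1.11×10³ nm; P ≈ 2.21×10³¹ W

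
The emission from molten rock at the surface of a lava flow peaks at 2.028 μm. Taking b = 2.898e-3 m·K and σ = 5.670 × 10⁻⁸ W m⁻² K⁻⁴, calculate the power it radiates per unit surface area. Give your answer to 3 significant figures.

I ≈ 2.36×10⁵ W/m²

Wien's law: T = b/λ_max = 2.898×10⁻³/2.028×10⁻⁶ = 1428.99 K.
Then I = σT⁴ = 5.670×10⁻⁸×(1428.99)⁴ = 2.36×10⁵ W/m².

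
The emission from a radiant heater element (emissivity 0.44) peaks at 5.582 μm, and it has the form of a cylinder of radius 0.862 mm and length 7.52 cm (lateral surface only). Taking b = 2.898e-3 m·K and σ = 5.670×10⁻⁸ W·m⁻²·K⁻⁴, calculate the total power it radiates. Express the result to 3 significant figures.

P ≈ 0.738 W

Wien's law: T = b/λ_max = 2.898×10⁻³/5.582×10⁻⁶ = 519.169 K.
Lateral area A = 2πrL = 2π×8.62×10⁻⁴×0.0752 = 4.07291×10⁻⁴ m².
Then P = εσAT⁴ = 0.44×5.670×10⁻⁸×4.07291×10⁻⁴×(519.169)⁴ = 0.738 W.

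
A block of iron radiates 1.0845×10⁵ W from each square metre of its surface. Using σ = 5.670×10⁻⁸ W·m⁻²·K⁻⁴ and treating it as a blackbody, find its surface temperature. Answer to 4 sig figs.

T ≈ 1176 K

I = σT⁴, so T = (I/σ)^(1/4) = (1.0845×10⁵/(5.670×10⁻⁸))^(1/4) = 1176 K.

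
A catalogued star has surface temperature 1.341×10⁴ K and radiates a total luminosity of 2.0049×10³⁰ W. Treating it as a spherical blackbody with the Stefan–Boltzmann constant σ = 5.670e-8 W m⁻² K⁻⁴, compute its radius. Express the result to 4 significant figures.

R ≈ 9.328×10⁹ m

L = 4πR²σT⁴ ⇒ R = √(L/(4πσT⁴)).
σT⁴ = 1.83357×10⁹ W/m², so R = √(2.0049×10³⁰/(4π×1.83357×10⁹)) = 9.328×10⁹ m.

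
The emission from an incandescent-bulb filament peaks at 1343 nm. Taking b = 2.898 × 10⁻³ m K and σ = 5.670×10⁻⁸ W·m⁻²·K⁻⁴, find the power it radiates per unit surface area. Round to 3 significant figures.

Wien's law: T = b/λ_max = 2.898×10⁻³/1.343×10⁻⁶ = 2157.86 K.
Then I = σT⁴ = 5.670×10⁻⁸×(2157.86)⁴ = 1.23×10⁶ W/m².

I ≈ 1.23×10⁶ W/m²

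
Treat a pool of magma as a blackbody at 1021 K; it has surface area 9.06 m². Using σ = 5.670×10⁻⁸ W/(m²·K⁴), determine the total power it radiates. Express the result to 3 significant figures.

P ≈ 5.58×10⁵ W

Area A = 9.06 m².
P = σAT⁴ = 5.670×10⁻⁸ × 9.06 × (1021)⁴ = 5.58×10⁵ W.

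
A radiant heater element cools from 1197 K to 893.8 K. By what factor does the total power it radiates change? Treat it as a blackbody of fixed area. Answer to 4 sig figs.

P₂/P₁ ≈ 0.3109

P ∝ T⁴, so P₂/P₁ = (T₂/T₁)⁴ = (893.8/1197)⁴ = (0.746700)⁴ = 0.3109.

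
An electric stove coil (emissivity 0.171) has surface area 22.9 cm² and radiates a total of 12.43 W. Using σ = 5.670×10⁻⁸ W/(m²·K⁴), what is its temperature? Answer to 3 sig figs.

T ≈ 865 K

Area A = 22.9 cm² = 2.29×10⁻³ m².
P = εσAT⁴ ⇒ T = (P/(εσA))^(1/4) = (12.43/(0.171×5.670×10⁻⁸×2.29×10⁻³))^(1/4) = 865 K.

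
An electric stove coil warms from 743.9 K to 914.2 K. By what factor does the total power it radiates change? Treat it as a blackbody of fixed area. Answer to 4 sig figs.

P ∝ T⁴, so P₂/P₁ = (T₂/T₁)⁴ = (914.2/743.9)⁴ = (1.22893)⁴ = 2.281.

P₂/P₁ ≈ 2.281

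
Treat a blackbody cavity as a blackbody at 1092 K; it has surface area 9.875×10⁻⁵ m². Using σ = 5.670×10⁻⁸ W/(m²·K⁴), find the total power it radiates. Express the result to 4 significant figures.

P ≈ 7.962 W

Area A = 9.875×10⁻⁵ m².
P = σAT⁴ = 5.670×10⁻⁸ × 9.875×10⁻⁵ × (1092)⁴ = 7.962 W.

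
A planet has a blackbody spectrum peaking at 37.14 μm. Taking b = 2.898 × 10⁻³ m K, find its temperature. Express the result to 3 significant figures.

T ≈ 78.0 K

Wien's law gives T = b/λ_max = (2.898×10⁻³ m·K)/(3.714×10⁻⁵ m) = 78.0 K.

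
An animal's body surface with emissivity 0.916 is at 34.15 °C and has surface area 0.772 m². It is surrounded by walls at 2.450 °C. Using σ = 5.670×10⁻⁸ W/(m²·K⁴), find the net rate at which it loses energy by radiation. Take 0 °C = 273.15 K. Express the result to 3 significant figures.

T = 34.15 °C + 273.15 = 307.30 K.
Surroundings: T = 2.450 °C + 273.15 = 275.600 K.
Area A = 0.772 m².
Net radiated power P_net = εσA(T⁴ − T₀⁴) = 0.916×5.670×10⁻⁸×0.772×(307.30⁴ − 275.600⁴).
T⁴ − T₀⁴ = 8.91765×10⁹ − 5.76922×10⁹ = 3.14843×10⁹ K⁴, so P_net = 126 W.

Net loss ≈ 126 W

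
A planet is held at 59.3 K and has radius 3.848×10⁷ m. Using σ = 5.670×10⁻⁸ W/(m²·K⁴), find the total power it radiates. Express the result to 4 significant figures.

Surface area A = 4πR² = 4π(3.848×10⁷ m)² = 1.86072×10¹⁶ m².
P = σAT⁴ = 5.670×10⁻⁸ × 1.86072×10¹⁶ × (59.3)⁴ = 1.305×10¹⁶ W.

P ≈ 1.305×10¹⁶ W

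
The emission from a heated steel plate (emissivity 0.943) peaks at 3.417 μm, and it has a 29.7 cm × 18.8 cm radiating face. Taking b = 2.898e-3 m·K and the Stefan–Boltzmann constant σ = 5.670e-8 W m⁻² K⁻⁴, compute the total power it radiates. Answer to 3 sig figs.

Wien's law: T = b/λ_max = 2.898×10⁻³/3.417×10⁻⁶ = 848.112 K.
Area A = 0.297 × 0.188 = 0.055836 m².
Then P = εσAT⁴ = 0.943×5.670×10⁻⁸×0.055836×(848.112)⁴ = 1.54×10³ W.

P ≈ 1.54×10³ W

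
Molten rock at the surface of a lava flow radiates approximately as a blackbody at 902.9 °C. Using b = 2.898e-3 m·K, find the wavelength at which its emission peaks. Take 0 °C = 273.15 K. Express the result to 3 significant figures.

λ_max ≈ 2.46 μm

T = 902.9 °C + 273.15 = 1176.05 K.
Wien's displacement law: λ_max = b/T = (2.898×10⁻³ m·K)/(1176.05 K) = 2.464×10⁻⁶ m.
That is 2.46 μm, in the infrared range.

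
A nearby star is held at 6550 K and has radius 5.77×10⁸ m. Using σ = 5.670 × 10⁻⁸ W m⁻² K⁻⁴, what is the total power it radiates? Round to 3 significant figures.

Surface area A = 4πR² = 4π(5.77×10⁸ m)² = 4.18371×10¹⁸ m².
P = σAT⁴ = 5.670×10⁻⁸ × 4.18371×10¹⁸ × (6550)⁴ = 4.37×10²⁶ W.

P ≈ 4.37×10²⁶ W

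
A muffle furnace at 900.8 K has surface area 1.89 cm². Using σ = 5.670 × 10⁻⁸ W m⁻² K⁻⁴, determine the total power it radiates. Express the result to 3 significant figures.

P ≈ 7.06 W

Area A = 1.89 cm² = 1.89×10⁻⁴ m².
P = σAT⁴ = 5.670×10⁻⁸ × 1.89×10⁻⁴ × (900.8)⁴ = 7.06 W.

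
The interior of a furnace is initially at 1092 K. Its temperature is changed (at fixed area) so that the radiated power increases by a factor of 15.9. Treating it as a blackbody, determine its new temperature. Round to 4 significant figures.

P ∝ T⁴, so T₂/T₁ = (P₂/P₁)^(1/4) = (15.9)^(1/4) = 1.99687.
T₂ = 1092 × 1.99687 = 2181 K.

T₂ ≈ 2181 K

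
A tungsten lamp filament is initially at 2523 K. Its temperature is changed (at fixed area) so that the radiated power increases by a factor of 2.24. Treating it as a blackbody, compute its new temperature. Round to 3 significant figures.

P ∝ T⁴, so T₂/T₁ = (P₂/P₁)^(1/4) = (2.24)^(1/4) = 1.22338.
T₂ = 2523 × 1.22338 = 3.09×10³ K.

T₂ ≈ 3.09×10³ K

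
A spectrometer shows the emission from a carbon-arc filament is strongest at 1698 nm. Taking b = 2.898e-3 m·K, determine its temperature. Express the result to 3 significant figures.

T ≈ 1.71×10³ K

Wien's law gives T = b/λ_max = (2.898×10⁻³ m·K)/(1.698×10⁻⁶ m) = 1.71×10³ K.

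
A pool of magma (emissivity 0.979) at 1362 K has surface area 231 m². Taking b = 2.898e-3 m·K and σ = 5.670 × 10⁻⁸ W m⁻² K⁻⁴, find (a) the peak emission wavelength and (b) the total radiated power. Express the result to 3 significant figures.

(a) λ_max = b/T = 2.898×10⁻³/1362 = 2.128×10⁻⁶ m = 2.13 μm.
Area A = 231 m².
(b) P = εσAT⁴ = 0.979×5.670×10⁻⁸×231×(1362)⁴ = 4.41×10⁷ W.

λ_max ≈ 2.13 μm; P ≈ 4.41×10⁷ W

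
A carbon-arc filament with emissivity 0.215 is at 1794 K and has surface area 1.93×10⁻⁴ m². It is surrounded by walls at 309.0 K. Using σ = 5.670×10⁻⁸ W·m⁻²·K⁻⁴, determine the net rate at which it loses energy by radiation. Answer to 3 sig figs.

Area A = 1.93×10⁻⁴ m².
Net radiated power P_net = εσA(T⁴ − T₀⁴) = 0.215×5.670×10⁻⁸×1.93×10⁻⁴×(1794⁴ − 309.0⁴).
T⁴ − T₀⁴ = 1.03583×10¹³ − 9.11662×10⁹ = 1.03492×10¹³ K⁴, so P_net = 24.3 W.

Net loss ≈ 24.3 W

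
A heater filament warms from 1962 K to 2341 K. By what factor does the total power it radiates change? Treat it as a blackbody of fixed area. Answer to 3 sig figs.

P₂/P₁ ≈ 2.03

P ∝ T⁴, so P₂/P₁ = (T₂/T₁)⁴ = (2341/1962)⁴ = (1.19317)⁴ = 2.03.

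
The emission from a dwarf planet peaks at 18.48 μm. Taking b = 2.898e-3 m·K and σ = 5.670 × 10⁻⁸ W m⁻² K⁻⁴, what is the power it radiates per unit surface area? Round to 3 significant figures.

Wien's law: T = b/λ_max = 2.898×10⁻³/1.848×10⁻⁵ = 156.818 K.
Then I = σT⁴ = 5.670×10⁻⁸×(156.818)⁴ = 34.3 W/m².

I ≈ 34.3 W/m²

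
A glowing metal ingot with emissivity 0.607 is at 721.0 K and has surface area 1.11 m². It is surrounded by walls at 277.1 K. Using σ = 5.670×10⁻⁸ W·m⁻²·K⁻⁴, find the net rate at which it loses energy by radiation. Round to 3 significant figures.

Net loss ≈ 1.01×10⁴ W

Area A = 1.11 m².
Net radiated power P_net = εσA(T⁴ − T₀⁴) = 0.607×5.670×10⁻⁸×1.11×(721.0⁴ − 277.1⁴).
T⁴ − T₀⁴ = 2.70235×10¹¹ − 5.89585×10⁹ = 2.64339×10¹¹ K⁴, so P_net = 1.01×10⁴ W.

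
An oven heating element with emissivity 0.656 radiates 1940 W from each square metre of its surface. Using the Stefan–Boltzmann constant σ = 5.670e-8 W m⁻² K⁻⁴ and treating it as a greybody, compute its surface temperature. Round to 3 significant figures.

I = εσT⁴, so T = (I/εσ)^(1/4) = (1940/(0.656×5.670×10⁻⁸))^(1/4) = 478 K.

T ≈ 478 K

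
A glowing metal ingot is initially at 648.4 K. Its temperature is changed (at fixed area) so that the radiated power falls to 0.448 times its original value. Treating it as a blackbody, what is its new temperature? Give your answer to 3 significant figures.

P ∝ T⁴, so T₂/T₁ = (P₂/P₁)^(1/4) = (0.448)^(1/4) = 0.818125.
T₂ = 648.4 × 0.818125 = 530 K.

T₂ ≈ 530 K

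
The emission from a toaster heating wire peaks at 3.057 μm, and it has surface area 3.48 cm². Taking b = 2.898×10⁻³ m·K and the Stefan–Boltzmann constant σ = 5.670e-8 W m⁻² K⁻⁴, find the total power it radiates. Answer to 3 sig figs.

P ≈ 15.9 W

Wien's law: T = b/λ_max = 2.898×10⁻³/3.057×10⁻⁶ = 947.988 K.
Area A = 3.48 cm² = 3.48×10⁻⁴ m².
Then P = σAT⁴ = 5.670×10⁻⁸×3.48×10⁻⁴×(947.988)⁴ = 15.9 W.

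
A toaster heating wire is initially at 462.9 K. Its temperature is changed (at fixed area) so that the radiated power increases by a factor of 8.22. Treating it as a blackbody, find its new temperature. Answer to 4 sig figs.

T₂ ≈ 783.8 K

P ∝ T⁴, so T₂/T₁ = (P₂/P₁)^(1/4) = (8.22)^(1/4) = 1.69324.
T₂ = 462.9 × 1.69324 = 783.8 K.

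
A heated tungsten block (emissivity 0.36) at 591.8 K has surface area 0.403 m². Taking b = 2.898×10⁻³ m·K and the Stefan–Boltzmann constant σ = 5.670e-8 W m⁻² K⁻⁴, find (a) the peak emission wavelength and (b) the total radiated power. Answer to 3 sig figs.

λ_max ≈ 4.90 μm; P ≈ 1.01×10³ W

(a) λ_max = b/T = 2.898×10⁻³/591.8 = 4.897×10⁻⁶ m = 4.90 μm.
Area A = 0.403 m².
(b) P = εσAT⁴ = 0.36×5.670×10⁻⁸×0.403×(591.8)⁴ = 1.01×10³ W.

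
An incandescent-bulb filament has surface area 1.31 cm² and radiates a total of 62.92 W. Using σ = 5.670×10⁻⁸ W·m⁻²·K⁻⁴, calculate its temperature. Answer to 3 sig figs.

Area A = 1.31 cm² = 1.31×10⁻⁴ m².
P = σAT⁴ ⇒ T = (P/(σA))^(1/4) = (62.92/(5.670×10⁻⁸×1.31×10⁻⁴))^(1/4) = 1.71×10³ K.

T ≈ 1.71×10³ K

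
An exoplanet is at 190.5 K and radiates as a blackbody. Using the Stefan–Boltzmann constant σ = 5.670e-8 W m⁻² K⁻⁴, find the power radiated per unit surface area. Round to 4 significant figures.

I ≈ 74.67 W/m²

Stefan–Boltzmann: I = σT⁴ = 5.670×10⁻⁸ × (190.5)⁴ = 74.67 W/m².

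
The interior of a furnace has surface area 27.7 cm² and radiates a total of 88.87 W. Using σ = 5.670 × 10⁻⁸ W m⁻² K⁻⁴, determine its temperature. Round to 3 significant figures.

Area A = 27.7 cm² = 2.77×10⁻³ m².
P = σAT⁴ ⇒ T = (P/(σA))^(1/4) = (88.87/(5.670×10⁻⁸×2.77×10⁻³))^(1/4) = 867 K.

T ≈ 867 K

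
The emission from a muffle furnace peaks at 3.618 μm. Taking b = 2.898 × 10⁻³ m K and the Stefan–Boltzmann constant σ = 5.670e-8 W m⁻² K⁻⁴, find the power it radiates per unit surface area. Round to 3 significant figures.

I ≈ 2.33×10⁴ W/m²

Wien's law: T = b/λ_max = 2.898×10⁻³/3.618×10⁻⁶ = 800.995 K.
Then I = σT⁴ = 5.670×10⁻⁸×(800.995)⁴ = 2.33×10⁴ W/m².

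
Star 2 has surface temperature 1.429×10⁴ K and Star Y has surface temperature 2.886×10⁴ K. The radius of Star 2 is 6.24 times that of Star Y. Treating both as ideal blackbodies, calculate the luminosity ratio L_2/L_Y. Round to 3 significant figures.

L_2/L_Y ≈ 2.34

L ∝ R²T⁴, so L_2/L_Y = (R_2/R_Y)²(T_2/T_Y)⁴ = (6.24)² × (1.429×10⁴/2.886×10⁴)⁴ = 38.9376 × 0.0601096 = 2.34.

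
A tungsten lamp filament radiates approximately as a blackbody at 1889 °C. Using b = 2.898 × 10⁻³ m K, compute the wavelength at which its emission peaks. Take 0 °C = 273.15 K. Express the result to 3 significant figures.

λ_max ≈ 1.34×10³ nm

T = 1889 °C + 273.15 = 2162.15 K.
Wien's displacement law: λ_max = b/T = (2.898×10⁻³ m·K)/(2162.15 K) = 1.340×10⁻⁶ m.
That is 1.34×10³ nm, in the infrared range.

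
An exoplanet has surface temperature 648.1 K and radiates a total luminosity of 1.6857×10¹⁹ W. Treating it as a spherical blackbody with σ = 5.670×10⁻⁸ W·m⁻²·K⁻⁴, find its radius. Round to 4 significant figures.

L = 4πR²σT⁴ ⇒ R = √(L/(4πσT⁴)).
σT⁴ = 10003.5 W/m², so R = √(1.6857×10¹⁹/(4π×10003.5)) = 1.158×10⁷ m.

R ≈ 1.158×10⁷ m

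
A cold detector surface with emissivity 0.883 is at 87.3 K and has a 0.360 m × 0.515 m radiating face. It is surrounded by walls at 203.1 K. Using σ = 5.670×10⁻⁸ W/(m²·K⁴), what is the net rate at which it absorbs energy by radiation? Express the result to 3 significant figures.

Area A = 0.360 × 0.515 = 0.1854 m².
Net radiated power P_net = εσA(T⁴ − T₀⁴) = 0.883×5.670×10⁻⁸×0.1854×(87.3⁴ − 203.1⁴).
T⁴ − T₀⁴ = 5.80841×10⁷ − 1.70153×10⁹ = -1.64345×10⁹ K⁴, so P_net = -15.3 W — negative, meaning a net gain of 15.3 W.

Net gain ≈ 15.3 W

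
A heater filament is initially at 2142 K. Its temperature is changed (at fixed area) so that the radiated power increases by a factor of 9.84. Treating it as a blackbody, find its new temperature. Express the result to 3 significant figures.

T₂ ≈ 3.79×10³ K

P ∝ T⁴, so T₂/T₁ = (P₂/P₁)^(1/4) = (9.84)^(1/4) = 1.77112.
T₂ = 2142 × 1.77112 = 3.79×10³ K.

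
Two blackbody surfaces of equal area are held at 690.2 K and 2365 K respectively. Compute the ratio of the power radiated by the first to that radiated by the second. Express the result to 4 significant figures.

P₁/P₂ ≈ 7.254×10⁻³

With equal areas, P₁/P₂ = (T₁/T₂)⁴ = (690.2/2365)⁴ = 7.254×10⁻³.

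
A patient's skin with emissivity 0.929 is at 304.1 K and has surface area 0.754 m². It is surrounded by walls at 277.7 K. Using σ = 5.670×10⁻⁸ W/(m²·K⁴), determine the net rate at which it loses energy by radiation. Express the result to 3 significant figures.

Net loss ≈ 103 W

Area A = 0.754 m².
Net radiated power P_net = εσA(T⁴ − T₀⁴) = 0.929×5.670×10⁻⁸×0.754×(304.1⁴ − 277.7⁴).
T⁴ − T₀⁴ = 8.55196×10⁹ − 5.94708×10⁹ = 2.60488×10⁹ K⁴, so P_net = 103 W.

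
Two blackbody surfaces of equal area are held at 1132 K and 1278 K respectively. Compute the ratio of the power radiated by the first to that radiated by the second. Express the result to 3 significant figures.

P₁/P₂ ≈ 0.616

With equal areas, P₁/P₂ = (T₁/T₂)⁴ = (1132/1278)⁴ = 0.616.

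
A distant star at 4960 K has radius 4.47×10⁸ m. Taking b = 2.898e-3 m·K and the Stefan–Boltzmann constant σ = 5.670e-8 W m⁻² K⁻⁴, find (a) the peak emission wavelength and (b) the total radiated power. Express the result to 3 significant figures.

(a) λ_max = b/T = 2.898×10⁻³/4960 = 5.843×10⁻⁷ m = 0.584 μm.
Surface area A = 4πR² = 4π(4.47×10⁸ m)² = 2.51087×10¹⁸ m².
(b) P = σAT⁴ = 5.670×10⁻⁸×2.51087×10¹⁸×(4960)⁴ = 8.62×10²⁵ W.

λ_max ≈ 0.584 μm; P ≈ 8.62×10²⁵ W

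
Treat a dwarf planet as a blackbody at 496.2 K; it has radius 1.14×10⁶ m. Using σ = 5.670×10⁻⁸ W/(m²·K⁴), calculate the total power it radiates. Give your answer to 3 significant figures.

P ≈ 5.61×10¹⁶ W

Surface area A = 4πR² = 4π(1.14×10⁶ m)² = 1.63313×10¹³ m².
P = σAT⁴ = 5.670×10⁻⁸ × 1.63313×10¹³ × (496.2)⁴ = 5.61×10¹⁶ W.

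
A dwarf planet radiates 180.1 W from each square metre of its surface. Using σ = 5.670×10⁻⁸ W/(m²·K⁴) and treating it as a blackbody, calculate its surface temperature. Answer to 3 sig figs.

I = σT⁴, so T = (I/σ)^(1/4) = (180.1/(5.670×10⁻⁸))^(1/4) = 237 K.

T ≈ 237 K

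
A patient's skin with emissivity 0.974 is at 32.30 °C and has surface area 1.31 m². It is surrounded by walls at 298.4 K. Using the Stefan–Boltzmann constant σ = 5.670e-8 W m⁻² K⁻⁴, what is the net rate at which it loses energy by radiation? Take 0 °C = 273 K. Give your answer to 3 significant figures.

Net loss ≈ 54.9 W

T = 32.30 °C + 273 = 305.30 K.
Area A = 1.31 m².
Net radiated power P_net = εσA(T⁴ − T₀⁴) = 0.974×5.670×10⁻⁸×1.31×(305.30⁴ − 298.4⁴).
T⁴ − T₀⁴ = 8.68775×10⁹ − 7.92858×10⁹ = 7.59170×10⁸ K⁴, so P_net = 54.9 W.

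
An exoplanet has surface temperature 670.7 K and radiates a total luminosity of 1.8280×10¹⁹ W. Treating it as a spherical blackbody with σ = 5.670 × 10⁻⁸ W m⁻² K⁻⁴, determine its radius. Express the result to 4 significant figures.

L = 4πR²σT⁴ ⇒ R = √(L/(4πσT⁴)).
σT⁴ = 11473.5 W/m², so R = √(1.8280×10¹⁹/(4π×11473.5)) = 1.126×10⁷ m.

R ≈ 1.126×10⁷ m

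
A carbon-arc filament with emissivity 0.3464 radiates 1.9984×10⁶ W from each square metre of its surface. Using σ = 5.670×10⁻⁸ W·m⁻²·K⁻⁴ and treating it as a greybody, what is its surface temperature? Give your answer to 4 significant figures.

I = εσT⁴, so T = (I/εσ)^(1/4) = (1.9984×10⁶/(0.3464×5.670×10⁻⁸))^(1/4) = 3176 K.

T ≈ 3176 K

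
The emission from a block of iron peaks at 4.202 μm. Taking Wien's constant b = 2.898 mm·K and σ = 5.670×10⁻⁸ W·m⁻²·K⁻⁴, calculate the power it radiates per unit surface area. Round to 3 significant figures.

I ≈ 1.28×10⁴ W/m²

Wien's law: T = b/λ_max = 2.898×10⁻³/4.202×10⁻⁶ = 689.672 K.
Then I = σT⁴ = 5.670×10⁻⁸×(689.672)⁴ = 1.28×10⁴ W/m².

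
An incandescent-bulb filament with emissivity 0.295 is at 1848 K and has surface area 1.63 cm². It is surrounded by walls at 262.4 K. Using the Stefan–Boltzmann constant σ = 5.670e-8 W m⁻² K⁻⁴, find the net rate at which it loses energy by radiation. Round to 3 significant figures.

Net loss ≈ 31.8 W

Area A = 1.63 cm² = 1.63×10⁻⁴ m².
Net radiated power P_net = εσA(T⁴ − T₀⁴) = 0.295×5.670×10⁻⁸×1.63×10⁻⁴×(1848⁴ − 262.4⁴).
T⁴ − T₀⁴ = 1.16629×10¹³ − 4.74084×10⁹ = 1.16582×10¹³ K⁴, so P_net = 31.8 W.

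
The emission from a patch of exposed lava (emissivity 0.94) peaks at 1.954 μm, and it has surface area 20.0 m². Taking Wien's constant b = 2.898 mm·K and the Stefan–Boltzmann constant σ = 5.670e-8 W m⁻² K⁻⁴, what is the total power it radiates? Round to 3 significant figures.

P ≈ 5.16×10⁶ W

Wien's law: T = b/λ_max = 2.898×10⁻³/1.954×10⁻⁶ = 1483.11 K.
Area A = 20.0 m².
Then P = εσAT⁴ = 0.94×5.670×10⁻⁸×20.0×(1483.11)⁴ = 5.16×10⁶ W.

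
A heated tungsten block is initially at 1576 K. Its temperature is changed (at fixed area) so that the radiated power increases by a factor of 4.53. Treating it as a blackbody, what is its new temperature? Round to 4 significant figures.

P ∝ T⁴, so T₂/T₁ = (P₂/P₁)^(1/4) = (4.53)^(1/4) = 1.45890.
T₂ = 1576 × 1.45890 = 2299 K.

T₂ ≈ 2299 K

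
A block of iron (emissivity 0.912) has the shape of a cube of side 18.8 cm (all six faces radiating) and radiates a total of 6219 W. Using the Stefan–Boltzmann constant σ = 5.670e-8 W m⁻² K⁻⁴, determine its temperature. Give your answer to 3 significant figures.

Area A = 6s² = 6×(0.188 m)² = 0.212064 m².
P = εσAT⁴ ⇒ T = (P/(εσA))^(1/4) = (6219/(0.912×5.670×10⁻⁸×0.212064))^(1/4) = 868 K.

T ≈ 868 K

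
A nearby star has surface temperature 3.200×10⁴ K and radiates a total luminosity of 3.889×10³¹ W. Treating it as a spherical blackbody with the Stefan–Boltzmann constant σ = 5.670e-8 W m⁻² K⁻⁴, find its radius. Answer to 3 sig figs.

L = 4πR²σT⁴ ⇒ R = √(L/(4πσT⁴)).
σT⁴ = 5.94543×10¹⁰ W/m², so R = √(3.889×10³¹/(4π×5.94543×10¹⁰)) = 7.21×10⁹ m.

R ≈ 7.21×10⁹ m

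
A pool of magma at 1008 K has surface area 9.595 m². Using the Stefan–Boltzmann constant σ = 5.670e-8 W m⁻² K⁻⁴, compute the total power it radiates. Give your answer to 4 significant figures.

Area A = 9.595 m².
P = σAT⁴ = 5.670×10⁻⁸ × 9.595 × (1008)⁴ = 5.617×10⁵ W.

P ≈ 5.617×10⁵ W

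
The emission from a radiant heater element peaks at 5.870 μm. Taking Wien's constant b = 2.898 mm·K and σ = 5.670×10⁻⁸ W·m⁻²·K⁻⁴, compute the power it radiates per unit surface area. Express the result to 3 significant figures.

I ≈ 3.37×10³ W/m²

Wien's law: T = b/λ_max = 2.898×10⁻³/5.870×10⁻⁶ = 493.697 K.
Then I = σT⁴ = 5.670×10⁻⁸×(493.697)⁴ = 3.37×10³ W/m².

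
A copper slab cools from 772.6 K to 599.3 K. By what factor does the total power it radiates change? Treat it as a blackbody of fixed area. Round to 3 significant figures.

P ∝ T⁴, so P₂/P₁ = (T₂/T₁)⁴ = (599.3/772.6)⁴ = (0.775692)⁴ = 0.362.

P₂/P₁ ≈ 0.362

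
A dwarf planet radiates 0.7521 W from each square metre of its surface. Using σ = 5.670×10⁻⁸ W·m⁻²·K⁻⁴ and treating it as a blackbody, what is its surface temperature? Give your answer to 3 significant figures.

T ≈ 60.3 K

I = σT⁴, so T = (I/σ)^(1/4) = (0.7521/(5.670×10⁻⁸))^(1/4) = 60.3 K.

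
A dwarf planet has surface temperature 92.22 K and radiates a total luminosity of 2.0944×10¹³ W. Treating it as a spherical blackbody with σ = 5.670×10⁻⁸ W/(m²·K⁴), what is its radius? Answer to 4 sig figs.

R ≈ 6.375×10⁵ m

L = 4πR²σT⁴ ⇒ R = √(L/(4πσT⁴)).
σT⁴ = 4.10094 W/m², so R = √(2.0944×10¹³/(4π×4.10094)) = 6.375×10⁵ m.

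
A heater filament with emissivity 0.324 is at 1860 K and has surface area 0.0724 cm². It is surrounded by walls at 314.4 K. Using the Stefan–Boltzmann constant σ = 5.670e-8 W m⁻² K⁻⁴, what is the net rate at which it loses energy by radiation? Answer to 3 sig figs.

Net loss ≈ 1.59 W

Area A = 0.0724 cm² = 7.24×10⁻⁶ m².
Net radiated power P_net = εσA(T⁴ − T₀⁴) = 0.324×5.670×10⁻⁸×7.24×10⁻⁶×(1860⁴ − 314.4⁴).
T⁴ − T₀⁴ = 1.19688×10¹³ − 9.77080×10⁹ = 1.19590×10¹³ K⁴, so P_net = 1.59 W.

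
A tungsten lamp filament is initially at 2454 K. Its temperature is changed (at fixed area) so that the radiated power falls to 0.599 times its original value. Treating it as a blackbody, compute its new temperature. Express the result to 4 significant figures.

T₂ ≈ 2159 K

P ∝ T⁴, so T₂/T₁ = (P₂/P₁)^(1/4) = (0.599)^(1/4) = 0.879745.
T₂ = 2454 × 0.879745 = 2159 K.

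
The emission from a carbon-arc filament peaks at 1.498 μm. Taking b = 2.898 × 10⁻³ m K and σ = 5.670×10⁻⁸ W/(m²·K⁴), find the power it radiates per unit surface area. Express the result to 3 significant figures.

Wien's law: T = b/λ_max = 2.898×10⁻³/1.498×10⁻⁶ = 1934.58 K.
Then I = σT⁴ = 5.670×10⁻⁸×(1934.58)⁴ = 7.94×10⁵ W/m².

I ≈ 7.94×10⁵ W/m²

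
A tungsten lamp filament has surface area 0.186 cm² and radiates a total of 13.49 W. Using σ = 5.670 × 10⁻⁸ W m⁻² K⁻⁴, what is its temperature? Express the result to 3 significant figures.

Area A = 0.186 cm² = 1.86×10⁻⁵ m².
P = σAT⁴ ⇒ T = (P/(σA))^(1/4) = (13.49/(5.670×10⁻⁸×1.86×10⁻⁵))^(1/4) = 1.89×10³ K.

T ≈ 1.89×10³ K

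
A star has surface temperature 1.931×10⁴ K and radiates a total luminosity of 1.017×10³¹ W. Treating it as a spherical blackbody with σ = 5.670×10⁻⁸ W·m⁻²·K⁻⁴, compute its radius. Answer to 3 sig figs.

L = 4πR²σT⁴ ⇒ R = √(L/(4πσT⁴)).
σT⁴ = 7.88337×10⁹ W/m², so R = √(1.017×10³¹/(4π×7.88337×10⁹)) = 1.01×10¹⁰ m.

R ≈ 1.01×10¹⁰ m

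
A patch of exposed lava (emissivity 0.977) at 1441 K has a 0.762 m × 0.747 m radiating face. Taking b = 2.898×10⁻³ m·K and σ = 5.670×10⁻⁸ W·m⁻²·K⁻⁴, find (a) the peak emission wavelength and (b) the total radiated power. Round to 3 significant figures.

(a) λ_max = b/T = 2.898×10⁻³/1441 = 2.011×10⁻⁶ m = 2.01 μm.
Area A = 0.762 × 0.747 = 0.569214 m².
(b) P = εσAT⁴ = 0.977×5.670×10⁻⁸×0.569214×(1441)⁴ = 1.36×10⁵ W.

λ_max ≈ 2.01 μm; P ≈ 1.36×10⁵ W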